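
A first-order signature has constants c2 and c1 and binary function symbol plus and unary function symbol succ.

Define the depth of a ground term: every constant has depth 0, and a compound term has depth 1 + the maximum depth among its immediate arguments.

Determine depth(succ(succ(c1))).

depth(succ(c1)) = 1 + depth(c1) = 1 + 0 = 1
depth(succ(succ(c1))) = 1 + depth(succ(c1)) = 1 + 1 = 2

2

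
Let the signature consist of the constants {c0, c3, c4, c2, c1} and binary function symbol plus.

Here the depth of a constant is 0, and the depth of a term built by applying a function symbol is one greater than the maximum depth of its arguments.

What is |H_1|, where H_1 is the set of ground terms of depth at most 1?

30

Let N_k count ground terms of depth at most k. Each non-constant term of depth ≤ k is some function symbol applied to depth-≤(k−1) arguments, giving N_k = 5 + N_{k-1}^2.
N_0 = 5
N_1 = 5 + 5^2 = 30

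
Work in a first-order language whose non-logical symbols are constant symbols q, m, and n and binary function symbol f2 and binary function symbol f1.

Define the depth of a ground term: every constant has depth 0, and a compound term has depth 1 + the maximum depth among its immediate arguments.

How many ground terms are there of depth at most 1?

21

Let N_k count ground terms of depth at most k. Each non-constant term of depth ≤ k is some function symbol applied to depth-≤(k−1) arguments, giving N_k = 3 + N_{k-1}^2 + N_{k-1}^2.
N_0 = 3
N_1 = 3 + 3^2 + 3^2 = 21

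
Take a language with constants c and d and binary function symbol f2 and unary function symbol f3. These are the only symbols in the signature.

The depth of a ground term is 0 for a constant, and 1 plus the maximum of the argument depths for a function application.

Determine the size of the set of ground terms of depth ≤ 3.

Let N_k = |{terms of depth ≤ k}|. Then N_0 = 2 and N_k = 2 + N_{k-1}^2 + N_{k-1} for k ≥ 1 (one summand per function symbol, arity giving the exponent).
N_0 = 2
N_1 = 2 + 2^2 + 2 = 8
N_2 = 2 + 8^2 + 8 = 74
N_3 = 2 + 74^2 + 74 = 5552

5552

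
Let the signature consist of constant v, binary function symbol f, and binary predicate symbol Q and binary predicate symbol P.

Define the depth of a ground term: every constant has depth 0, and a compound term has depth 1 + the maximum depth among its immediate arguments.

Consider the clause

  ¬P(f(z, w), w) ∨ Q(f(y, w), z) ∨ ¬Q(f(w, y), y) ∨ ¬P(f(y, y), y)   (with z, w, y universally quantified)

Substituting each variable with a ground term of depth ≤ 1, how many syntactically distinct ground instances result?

8

Ground terms of depth ≤ 1:
  Write N_k for the number of ground terms of depth ≤ k. A term of depth ≤ k is either a constant or a function symbol applied to arguments of depth ≤ k−1, so N_k = 1 + N_{k-1}^2.
  N_0 = 1
  N_1 = 1 + 1^2 = 2
So there are 2 ground terms available for substitution.
Each of z, w, y ranges independently over the available ground terms, and distinct assignments produce distinct instances.
Number of ground instances = 2^3 = 8.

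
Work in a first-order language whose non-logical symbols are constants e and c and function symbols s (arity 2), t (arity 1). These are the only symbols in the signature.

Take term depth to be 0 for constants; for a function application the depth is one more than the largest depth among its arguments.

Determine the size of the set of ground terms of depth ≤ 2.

Write N_k for the number of ground terms of depth ≤ k. A term of depth ≤ k is either a constant or a function symbol applied to arguments of depth ≤ k−1, so N_k = 2 + N_{k-1}^2 + N_{k-1}.
N_0 = 2
N_1 = 2 + 2^2 + 2 = 8
N_2 = 2 + 8^2 + 8 = 74

74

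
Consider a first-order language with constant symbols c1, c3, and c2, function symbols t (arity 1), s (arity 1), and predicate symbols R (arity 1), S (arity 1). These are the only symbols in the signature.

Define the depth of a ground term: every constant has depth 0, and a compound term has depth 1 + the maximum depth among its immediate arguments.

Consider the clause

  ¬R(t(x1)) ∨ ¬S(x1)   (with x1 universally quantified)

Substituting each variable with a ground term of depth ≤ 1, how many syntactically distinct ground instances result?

9

Ground terms of depth ≤ 1:
  Count level by level. With function symbols t/1, s/1, the terms of depth ≤ k are the 3 constants together with each function applied to depth-≤(k−1) tuples, so N_k = 3 + N_{k-1} + N_{k-1}.
  N_0 = 3
  N_1 = 3 + 3 + 3 = 9
  Explicitly: c1, c3, c2, t(c1), t(c3), t(c2), s(c1), s(c3), s(c2).
So there are 9 ground terms available for substitution.
The body mentions the single quantified variable x1; since ground terms form a free algebra, no two substitutions collapse to the same formula.
Number of ground instances = 9.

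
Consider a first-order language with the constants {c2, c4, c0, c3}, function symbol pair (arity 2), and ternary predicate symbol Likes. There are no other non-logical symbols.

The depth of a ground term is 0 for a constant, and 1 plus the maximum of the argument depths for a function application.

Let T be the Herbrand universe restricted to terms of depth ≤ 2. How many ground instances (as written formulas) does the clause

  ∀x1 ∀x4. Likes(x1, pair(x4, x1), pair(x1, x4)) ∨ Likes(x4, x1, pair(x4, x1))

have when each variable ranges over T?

163216

Ground terms of depth ≤ 2:
  Write N_k for the number of ground terms of depth ≤ k. A term of depth ≤ k is either a constant or a function symbol applied to arguments of depth ≤ k−1, so N_k = 4 + N_{k-1}^2.
  N_0 = 4
  N_1 = 4 + 4^2 = 20
  N_2 = 4 + 20^2 = 404
So there are 404 ground terms available for substitution.
There are 2 variables to instantiate (x1, x4), each occurring in at least one literal, so different choices give different ground instances.
Number of ground instances = 404^2 = 163216.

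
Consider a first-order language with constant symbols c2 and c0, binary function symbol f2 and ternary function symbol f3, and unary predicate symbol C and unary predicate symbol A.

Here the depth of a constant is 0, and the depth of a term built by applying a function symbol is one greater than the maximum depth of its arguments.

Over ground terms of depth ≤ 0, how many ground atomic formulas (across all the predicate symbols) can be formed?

First count ground terms of depth ≤ 0.
Let N_k count ground terms of depth at most k. Each non-constant term of depth ≤ k is some function symbol applied to depth-≤(k−1) arguments, giving N_k = 2 + N_{k-1}^2 + N_{k-1}^3.
N_0 = 2
So |H| = 2.
Each predicate of arity r yields |H|^r ground atoms (one per choice of an r-tuple from H):
  C: 2;  A: 2
Total ground atoms: 2 + 2 = 4.

4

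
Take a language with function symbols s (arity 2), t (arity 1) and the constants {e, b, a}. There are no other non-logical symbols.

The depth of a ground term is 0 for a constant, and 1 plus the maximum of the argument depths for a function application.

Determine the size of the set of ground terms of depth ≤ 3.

59295

Write N_k for the number of ground terms of depth ≤ k. A term of depth ≤ k is either a constant or a function symbol applied to arguments of depth ≤ k−1, so N_k = 3 + N_{k-1}^2 + N_{k-1}.
N_0 = 3
N_1 = 3 + 3^2 + 3 = 15
N_2 = 3 + 15^2 + 15 = 243
N_3 = 3 + 243^2 + 243 = 59295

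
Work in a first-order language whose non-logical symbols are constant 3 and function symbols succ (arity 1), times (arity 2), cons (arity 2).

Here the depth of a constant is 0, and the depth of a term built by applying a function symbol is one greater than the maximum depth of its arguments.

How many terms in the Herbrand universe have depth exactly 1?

3

If N_k denotes the number of depth-≤k ground terms, the 1 constant gives N_0 = 1, and each function symbol of arity r contributes N_{k-1}^r new terms at level k: N_k = 1 + N_{k-1} + N_{k-1}^2 + N_{k-1}^2.
N_0 = 1
N_1 = 1 + 1 + 1^2 + 1^2 = 4
Terms of depth exactly 1: N_1 − N_0 = 4 − 1 = 3.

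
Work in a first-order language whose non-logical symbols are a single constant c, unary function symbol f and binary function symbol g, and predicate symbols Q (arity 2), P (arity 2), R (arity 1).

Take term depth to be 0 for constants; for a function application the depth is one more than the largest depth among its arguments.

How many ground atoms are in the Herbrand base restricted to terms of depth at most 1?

21

First count ground terms of depth ≤ 1.
Write N_k for the number of ground terms of depth ≤ k. A term of depth ≤ k is either a constant or a function symbol applied to arguments of depth ≤ k−1, so N_k = 1 + N_{k-1} + N_{k-1}^2.
N_0 = 1
N_1 = 1 + 1 + 1^2 = 3
Explicitly: c, f(c), g(c, c).
So |H| = 3.
For each predicate symbol, the number of ground atoms is |H| raised to its arity; summing:
  Q: 3^2 = 9;  P: 3^2 = 9;  R: 3
Total ground atoms: 9 + 9 + 3 = 21.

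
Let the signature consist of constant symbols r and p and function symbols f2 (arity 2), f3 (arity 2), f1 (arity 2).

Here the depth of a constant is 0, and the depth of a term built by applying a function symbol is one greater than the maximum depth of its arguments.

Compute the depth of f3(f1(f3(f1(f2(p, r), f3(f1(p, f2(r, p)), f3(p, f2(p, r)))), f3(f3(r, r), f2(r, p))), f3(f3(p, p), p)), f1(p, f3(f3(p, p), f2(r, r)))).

7

depth(f2(p, r)) = 1 + max(0, 0) = 1
depth(f2(r, p)) = 1 + max(0, 0) = 1
depth(f1(p, f2(r, p))) = 1 + max(0, 1) = 2
depth(f3(p, f2(p, r))) = 1 + max(0, 1) = 2
depth(f3(f1(p, f2(r, p)), f3(p, f2(p, r)))) = 1 + max(2, 2) = 3
depth(f1(f2(p, r), f3(f1(p, f2(r, p)), f3(p, f2(p, r))))) = 1 + max(1, 3) = 4
depth(f3(r, r)) = 1 + max(0, 0) = 1
depth(f3(f3(r, r), f2(r, p))) = 1 + max(1, 1) = 2
depth(f3(f1(f2(p, r), f3(f1(p, f2(r, p)), f3(p, f2(p, r)))), f3(f3(r, r), f2(r, p)))) = 1 + max(4, 2) = 5
depth(f3(p, p)) = 1 + max(0, 0) = 1
depth(f3(f3(p, p), p)) = 1 + max(1, 0) = 2
depth(f1(f3(f1(f2(p, r), f3(f1(p, f2(r, p)), f3(p, f2(p, r)))), f3(f3(r, r), f2(r, p))), f3(f3(p, p), p))) = 1 + max(5, 2) = 6
depth(f2(r, r)) = 1 + max(0, 0) = 1
depth(f3(f3(p, p), f2(r, r))) = 1 + max(1, 1) = 2
depth(f1(p, f3(f3(p, p), f2(r, r)))) = 1 + max(0, 2) = 3
depth(f3(f1(f3(f1(f2(p, r), f3(f1(p, f2(r, p)), f3(p, f2(p, r)))), f3(f3(r, r), f2(r, p))), f3(f3(p, p), p)), f1(p, f3(f3(p, p), f2(r, r))))) = 1 + max(6, 3) = 7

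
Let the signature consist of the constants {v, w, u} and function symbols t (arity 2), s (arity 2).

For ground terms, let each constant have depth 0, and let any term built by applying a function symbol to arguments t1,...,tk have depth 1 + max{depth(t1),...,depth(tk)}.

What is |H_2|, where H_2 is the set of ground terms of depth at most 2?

885

Let N_k = |{terms of depth ≤ k}|. Then N_0 = 3 and N_k = 3 + N_{k-1}^2 + N_{k-1}^2 for k ≥ 1 (one summand per function symbol, arity giving the exponent).
N_0 = 3
N_1 = 3 + 3^2 + 3^2 = 21
N_2 = 3 + 21^2 + 21^2 = 885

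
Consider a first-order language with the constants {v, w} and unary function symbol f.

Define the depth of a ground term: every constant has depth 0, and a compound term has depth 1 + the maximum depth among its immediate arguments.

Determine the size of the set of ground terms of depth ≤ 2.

Let N_k count ground terms of depth at most k. Each non-constant term of depth ≤ k is some function symbol applied to depth-≤(k−1) arguments, giving N_k = 2 + N_{k-1}.
N_0 = 2
N_1 = 2 + 2 = 4
N_2 = 2 + 4 = 6
Explicitly: v, w, f(v), f(w), f(f(v)), f(f(w)).

6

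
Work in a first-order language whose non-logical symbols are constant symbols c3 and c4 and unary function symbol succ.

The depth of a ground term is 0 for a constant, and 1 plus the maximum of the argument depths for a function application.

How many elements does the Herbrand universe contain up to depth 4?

Let N_k count ground terms of depth at most k. Each non-constant term of depth ≤ k is some function symbol applied to depth-≤(k−1) arguments, giving N_k = 2 + N_{k-1}.
N_0 = 2
N_1 = 2 + 2 = 4
N_2 = 2 + 4 = 6
N_3 = 2 + 6 = 8
N_4 = 2 + 8 = 10
Explicitly: c3, c4, succ(c3), succ(c4), succ(succ(c3)), succ(succ(c4)), succ(succ(succ(c3))), succ(succ(succ(c4))), succ(succ(succ(succ(c3)))), succ(succ(succ(succ(c4)))).

10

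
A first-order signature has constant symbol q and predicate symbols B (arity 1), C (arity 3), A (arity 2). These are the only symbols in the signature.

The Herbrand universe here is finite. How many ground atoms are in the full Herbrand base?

3

With no function symbols, the Herbrand universe is just the 1 constant.
Ground atoms per predicate: B: 1, C: 1^3 = 1, A: 1^2 = 1.
Herbrand base size = 1 + 1 + 1 = 3.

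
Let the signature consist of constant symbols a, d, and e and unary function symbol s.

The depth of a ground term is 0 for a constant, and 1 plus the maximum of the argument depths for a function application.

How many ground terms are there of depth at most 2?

9

If N_k denotes the number of depth-≤k ground terms, the 3 constants give N_0 = 3, and each function symbol of arity r contributes N_{k-1}^r new terms at level k: N_k = 3 + N_{k-1}.
N_0 = 3
N_1 = 3 + 3 = 6
N_2 = 3 + 6 = 9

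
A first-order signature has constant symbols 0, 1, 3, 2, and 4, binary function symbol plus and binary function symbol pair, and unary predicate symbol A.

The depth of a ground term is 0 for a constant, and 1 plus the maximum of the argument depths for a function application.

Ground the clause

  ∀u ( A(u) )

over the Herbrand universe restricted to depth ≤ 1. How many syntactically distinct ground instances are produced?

Ground terms of depth ≤ 1:
  If N_k denotes the number of depth-≤k ground terms, the 5 constants give N_0 = 5, and each function symbol of arity r contributes N_{k-1}^r new terms at level k: N_k = 5 + N_{k-1}^2 + N_{k-1}^2.
  N_0 = 5
  N_1 = 5 + 5^2 + 5^2 = 55
So there are 55 ground terms available for substitution.
The body mentions the single quantified variable u; since ground terms form a free algebra, no two substitutions collapse to the same formula.
Number of ground instances = 55.

55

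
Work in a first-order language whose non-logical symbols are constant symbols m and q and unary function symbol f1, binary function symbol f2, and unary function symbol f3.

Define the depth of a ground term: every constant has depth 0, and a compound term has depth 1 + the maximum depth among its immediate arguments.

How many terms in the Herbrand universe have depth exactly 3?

Count level by level. With function symbols f1/1, f2/2, f3/1, the terms of depth ≤ k are the 2 constants together with each function applied to depth-≤(k−1) tuples, so N_k = 2 + N_{k-1} + N_{k-1}^2 + N_{k-1}.
N_0 = 2
N_1 = 2 + 2 + 2^2 + 2 = 10
N_2 = 2 + 10 + 10^2 + 10 = 122
N_3 = 2 + 122 + 122^2 + 122 = 15130
Terms of depth exactly 3: N_3 − N_2 = 15130 − 122 = 15008.

15008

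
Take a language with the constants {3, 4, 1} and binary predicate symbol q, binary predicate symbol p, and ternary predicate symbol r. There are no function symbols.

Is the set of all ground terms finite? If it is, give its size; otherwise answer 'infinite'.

There are no function symbols, so every ground term is one of the 3 constants.
The Herbrand universe is {3, 4, 1}, which is finite with 3 elements.

3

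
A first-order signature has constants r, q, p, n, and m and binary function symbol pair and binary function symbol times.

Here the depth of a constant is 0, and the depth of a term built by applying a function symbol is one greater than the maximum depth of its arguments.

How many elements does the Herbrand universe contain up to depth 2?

If N_k denotes the number of depth-≤k ground terms, the 5 constants give N_0 = 5, and each function symbol of arity r contributes N_{k-1}^r new terms at level k: N_k = 5 + N_{k-1}^2 + N_{k-1}^2.
N_0 = 5
N_1 = 5 + 5^2 + 5^2 = 55
N_2 = 5 + 55^2 + 55^2 = 6055

6055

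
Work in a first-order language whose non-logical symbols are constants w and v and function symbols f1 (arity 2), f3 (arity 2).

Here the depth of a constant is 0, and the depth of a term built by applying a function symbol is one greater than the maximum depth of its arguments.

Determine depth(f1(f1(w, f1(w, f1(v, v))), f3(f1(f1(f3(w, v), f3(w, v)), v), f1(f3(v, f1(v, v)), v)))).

depth(f1(v, v)) = 1 + max(0, 0) = 1
depth(f1(w, f1(v, v))) = 1 + max(0, 1) = 2
depth(f1(w, f1(w, f1(v, v)))) = 1 + max(0, 2) = 3
depth(f3(w, v)) = 1 + max(0, 0) = 1
depth(f1(f3(w, v), f3(w, v))) = 1 + max(1, 1) = 2
depth(f1(f1(f3(w, v), f3(w, v)), v)) = 1 + max(2, 0) = 3
depth(f3(v, f1(v, v))) = 1 + max(0, 1) = 2
depth(f1(f3(v, f1(v, v)), v)) = 1 + max(2, 0) = 3
depth(f3(f1(f1(f3(w, v), f3(w, v)), v), f1(f3(v, f1(v, v)), v))) = 1 + max(3, 3) = 4
depth(f1(f1(w, f1(w, f1(v, v))), f3(f1(f1(f3(w, v), f3(w, v)), v), f1(f3(v, f1(v, v)), v)))) = 1 + max(3, 4) = 5

5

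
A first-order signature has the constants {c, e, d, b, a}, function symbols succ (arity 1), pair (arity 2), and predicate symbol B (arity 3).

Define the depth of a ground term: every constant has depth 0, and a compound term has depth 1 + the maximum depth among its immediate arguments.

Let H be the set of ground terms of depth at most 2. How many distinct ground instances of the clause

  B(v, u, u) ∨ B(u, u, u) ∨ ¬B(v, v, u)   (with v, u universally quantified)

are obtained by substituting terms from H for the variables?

1600225

Ground terms of depth ≤ 2:
  Let N_k = |{terms of depth ≤ k}|. Then N_0 = 5 and N_k = 5 + N_{k-1} + N_{k-1}^2 for k ≥ 1 (one summand per function symbol, arity giving the exponent).
  N_0 = 5
  N_1 = 5 + 5 + 5^2 = 35
  N_2 = 5 + 35 + 35^2 = 1265
So there are 1265 ground terms available for substitution.
The body mentions every one of the 2 quantified variables; since ground terms form a free algebra, no two substitutions collapse to the same formula.
Number of ground instances = 1265^2 = 1600225.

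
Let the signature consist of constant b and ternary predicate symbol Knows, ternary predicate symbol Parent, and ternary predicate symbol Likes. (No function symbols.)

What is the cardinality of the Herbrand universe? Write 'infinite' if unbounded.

There are no function symbols, so the only ground term is the single constant.
The Herbrand universe is {b}, finite with 1 element.

1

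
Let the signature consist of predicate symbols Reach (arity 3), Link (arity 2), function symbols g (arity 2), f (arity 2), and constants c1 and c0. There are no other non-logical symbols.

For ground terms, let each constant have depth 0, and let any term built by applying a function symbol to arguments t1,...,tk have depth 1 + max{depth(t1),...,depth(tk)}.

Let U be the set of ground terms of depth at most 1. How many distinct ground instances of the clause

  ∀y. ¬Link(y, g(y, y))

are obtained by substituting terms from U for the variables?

Ground terms of depth ≤ 1:
  Write N_k for the number of ground terms of depth ≤ k. A term of depth ≤ k is either a constant or a function symbol applied to arguments of depth ≤ k−1, so N_k = 2 + N_{k-1}^2 + N_{k-1}^2.
  N_0 = 2
  N_1 = 2 + 2^2 + 2^2 = 10
  Explicitly: c1, c0, g(c1, c1), g(c1, c0), g(c0, c1), g(c0, c0), f(c1, c1), f(c1, c0), f(c0, c1), f(c0, c0).
So there are 10 ground terms available for substitution.
The body mentions the single quantified variable y; since ground terms form a free algebra, no two substitutions collapse to the same formula.
Number of ground instances = 10.

10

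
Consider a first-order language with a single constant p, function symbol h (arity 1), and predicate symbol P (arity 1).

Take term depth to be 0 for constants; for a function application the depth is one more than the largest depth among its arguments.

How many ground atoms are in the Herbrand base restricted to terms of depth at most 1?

First count ground terms of depth ≤ 1.
If N_k denotes the number of depth-≤k ground terms, the 1 constant gives N_0 = 1, and each function symbol of arity r contributes N_{k-1}^r new terms at level k: N_k = 1 + N_{k-1}.
N_0 = 1
N_1 = 1 + 1 = 2
Explicitly: p, h(p).
So |H| = 2.
A ground atom is a predicate applied to a tuple of terms from H, so the count is the sum over predicates of |H|^arity:
  P: 2
Total ground atoms: 2.

2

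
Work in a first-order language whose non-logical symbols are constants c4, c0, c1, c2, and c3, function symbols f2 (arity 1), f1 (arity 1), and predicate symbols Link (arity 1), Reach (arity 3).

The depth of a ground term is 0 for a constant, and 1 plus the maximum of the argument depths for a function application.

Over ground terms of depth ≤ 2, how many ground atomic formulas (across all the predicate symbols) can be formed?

42910

First count ground terms of depth ≤ 2.
Let N_k count ground terms of depth at most k. Each non-constant term of depth ≤ k is some function symbol applied to depth-≤(k−1) arguments, giving N_k = 5 + N_{k-1} + N_{k-1}.
N_0 = 5
N_1 = 5 + 5 + 5 = 15
N_2 = 5 + 15 + 15 = 35
So |H| = 35.
For each predicate symbol, the number of ground atoms is |H| raised to its arity; summing:
  Link: 35;  Reach: 35^3 = 42875
Total ground atoms: 35 + 42875 = 42910.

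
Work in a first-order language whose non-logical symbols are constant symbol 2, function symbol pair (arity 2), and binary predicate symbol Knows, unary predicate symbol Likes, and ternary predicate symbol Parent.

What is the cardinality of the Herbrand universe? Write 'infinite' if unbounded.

infinite

The signature has at least one function symbol (pair, arity 2) and at least one constant (2).
Iterating pair gives infinitely many distinct ground terms: 2, pair(2, 2), pair(pair(2, 2), pair(2, 2)), ...
So the Herbrand universe is infinite.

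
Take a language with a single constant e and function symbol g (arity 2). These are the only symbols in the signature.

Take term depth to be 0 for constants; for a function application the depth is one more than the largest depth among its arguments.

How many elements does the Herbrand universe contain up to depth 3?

Let N_k count ground terms of depth at most k. Each non-constant term of depth ≤ k is some function symbol applied to depth-≤(k−1) arguments, giving N_k = 1 + N_{k-1}^2.
N_0 = 1
N_1 = 1 + 1^2 = 2
N_2 = 1 + 2^2 = 5
N_3 = 1 + 5^2 = 26

26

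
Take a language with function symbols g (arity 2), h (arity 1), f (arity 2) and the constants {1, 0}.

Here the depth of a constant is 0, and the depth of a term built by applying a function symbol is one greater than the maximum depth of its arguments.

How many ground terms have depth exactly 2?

Let N_k count ground terms of depth at most k. Each non-constant term of depth ≤ k is some function symbol applied to depth-≤(k−1) arguments, giving N_k = 2 + N_{k-1}^2 + N_{k-1} + N_{k-1}^2.
N_0 = 2
N_1 = 2 + 2^2 + 2 + 2^2 = 12
N_2 = 2 + 12^2 + 12 + 12^2 = 302
Terms of depth exactly 2: N_2 − N_1 = 302 − 12 = 290.

290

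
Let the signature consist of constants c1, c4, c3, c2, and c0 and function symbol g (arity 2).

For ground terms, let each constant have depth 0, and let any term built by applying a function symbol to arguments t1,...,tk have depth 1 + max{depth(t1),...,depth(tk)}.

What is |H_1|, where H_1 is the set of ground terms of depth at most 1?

30

Let N_k count ground terms of depth at most k. Each non-constant term of depth ≤ k is some function symbol applied to depth-≤(k−1) arguments, giving N_k = 5 + N_{k-1}^2.
N_0 = 5
N_1 = 5 + 5^2 = 30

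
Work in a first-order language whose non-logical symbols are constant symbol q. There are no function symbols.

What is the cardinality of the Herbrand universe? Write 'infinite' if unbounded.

There are no function symbols, so the only ground term is the single constant.
The Herbrand universe is {q}, finite with 1 element.

1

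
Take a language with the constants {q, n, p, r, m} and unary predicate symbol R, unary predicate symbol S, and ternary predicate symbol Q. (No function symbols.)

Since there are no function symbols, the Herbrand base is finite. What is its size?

135

With no function symbols, the Herbrand universe is just the 5 constants.
Ground atoms per predicate: R: 5, S: 5, Q: 5^3 = 125.
Herbrand base size = 5 + 5 + 125 = 135.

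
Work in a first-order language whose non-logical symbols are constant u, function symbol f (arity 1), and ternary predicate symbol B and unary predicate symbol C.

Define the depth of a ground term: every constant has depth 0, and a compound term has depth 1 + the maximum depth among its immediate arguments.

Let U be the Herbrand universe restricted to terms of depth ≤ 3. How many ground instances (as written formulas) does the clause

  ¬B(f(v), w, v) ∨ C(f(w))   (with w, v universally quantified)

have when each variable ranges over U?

16

Ground terms of depth ≤ 3:
  Let N_k = |{terms of depth ≤ k}|. Then N_0 = 1 and N_k = 1 + N_{k-1} for k ≥ 1 (one summand per function symbol, arity giving the exponent).
  N_0 = 1
  N_1 = 1 + 1 = 2
  N_2 = 1 + 2 = 3
  N_3 = 1 + 3 = 4
So there are 4 ground terms available for substitution.
There are 2 variables to instantiate (w, v), each occurring in at least one literal, so different choices give different ground instances.
Number of ground instances = 4^2 = 16.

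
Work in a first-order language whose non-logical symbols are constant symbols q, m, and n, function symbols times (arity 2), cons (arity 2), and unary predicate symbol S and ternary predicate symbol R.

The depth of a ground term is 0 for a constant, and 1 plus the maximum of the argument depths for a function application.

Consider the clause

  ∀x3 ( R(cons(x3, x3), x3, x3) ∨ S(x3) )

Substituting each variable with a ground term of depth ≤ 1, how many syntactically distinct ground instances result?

Ground terms of depth ≤ 1:
  Let N_k = |{terms of depth ≤ k}|. Then N_0 = 3 and N_k = 3 + N_{k-1}^2 + N_{k-1}^2 for k ≥ 1 (one summand per function symbol, arity giving the exponent).
  N_0 = 3
  N_1 = 3 + 3^2 + 3^2 = 21
So there are 21 ground terms available for substitution.
The body mentions the single quantified variable x3; since ground terms form a free algebra, no two substitutions collapse to the same formula.
Number of ground instances = 21.

21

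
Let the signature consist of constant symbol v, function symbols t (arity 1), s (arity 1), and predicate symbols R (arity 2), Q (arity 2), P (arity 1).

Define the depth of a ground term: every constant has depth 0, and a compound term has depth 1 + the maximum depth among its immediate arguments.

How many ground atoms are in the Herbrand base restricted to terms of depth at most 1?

21

First count ground terms of depth ≤ 1.
Write N_k for the number of ground terms of depth ≤ k. A term of depth ≤ k is either a constant or a function symbol applied to arguments of depth ≤ k−1, so N_k = 1 + N_{k-1} + N_{k-1}.
N_0 = 1
N_1 = 1 + 1 + 1 = 3
Explicitly: v, t(v), s(v).
So |H| = 3.
Each predicate of arity r yields |H|^r ground atoms (one per choice of an r-tuple from H):
  R: 3^2 = 9;  Q: 3^2 = 9;  P: 3
Total ground atoms: 9 + 9 + 3 = 21.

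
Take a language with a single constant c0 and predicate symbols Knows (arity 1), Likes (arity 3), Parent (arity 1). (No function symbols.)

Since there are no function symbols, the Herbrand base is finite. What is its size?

3

With no function symbols, the Herbrand universe is just the 1 constant.
Ground atoms per predicate: Knows: 1, Likes: 1^3 = 1, Parent: 1.
Herbrand base size = 1 + 1 + 1 = 3.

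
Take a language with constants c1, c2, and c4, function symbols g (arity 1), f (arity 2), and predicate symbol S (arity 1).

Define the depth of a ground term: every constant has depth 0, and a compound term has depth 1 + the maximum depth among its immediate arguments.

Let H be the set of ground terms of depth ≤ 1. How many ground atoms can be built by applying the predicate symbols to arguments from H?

15

First count ground terms of depth ≤ 1.
If N_k denotes the number of depth-≤k ground terms, the 3 constants give N_0 = 3, and each function symbol of arity r contributes N_{k-1}^r new terms at level k: N_k = 3 + N_{k-1} + N_{k-1}^2.
N_0 = 3
N_1 = 3 + 3 + 3^2 = 15
So |H| = 15.
For each predicate symbol, the number of ground atoms is |H| raised to its arity; summing:
  S: 15
Total ground atoms: 15.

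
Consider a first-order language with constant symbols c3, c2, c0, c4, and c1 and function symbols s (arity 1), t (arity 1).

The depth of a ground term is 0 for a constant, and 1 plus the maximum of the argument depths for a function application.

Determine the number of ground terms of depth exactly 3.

40

If N_k denotes the number of depth-≤k ground terms, the 5 constants give N_0 = 5, and each function symbol of arity r contributes N_{k-1}^r new terms at level k: N_k = 5 + N_{k-1} + N_{k-1}.
N_0 = 5
N_1 = 5 + 5 + 5 = 15
N_2 = 5 + 15 + 15 = 35
N_3 = 5 + 35 + 35 = 75
Terms of depth exactly 3: N_3 − N_2 = 75 − 35 = 40.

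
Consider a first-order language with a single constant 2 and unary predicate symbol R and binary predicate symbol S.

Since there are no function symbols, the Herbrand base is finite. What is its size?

With no function symbols, the Herbrand universe is just the 1 constant.
Ground atoms per predicate: R: 1, S: 1^2 = 1.
Herbrand base size = 1 + 1 = 2.

2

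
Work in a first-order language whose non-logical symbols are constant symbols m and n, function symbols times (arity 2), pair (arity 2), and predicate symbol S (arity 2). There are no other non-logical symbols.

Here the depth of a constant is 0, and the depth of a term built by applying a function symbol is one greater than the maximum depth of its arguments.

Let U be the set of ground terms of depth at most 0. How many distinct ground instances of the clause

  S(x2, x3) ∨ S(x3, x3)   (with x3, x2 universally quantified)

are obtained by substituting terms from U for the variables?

Ground terms of depth ≤ 0:
  Count level by level. With function symbols times/2, pair/2, the terms of depth ≤ k are the 2 constants together with each function applied to depth-≤(k−1) tuples, so N_k = 2 + N_{k-1}^2 + N_{k-1}^2.
  N_0 = 2
  Explicitly: m, n.
So there are 2 ground terms available for substitution.
The clause has 2 distinct variables (x3, x2), each appearing in the body. In the free term algebra distinct substitutions yield syntactically distinct ground instances.
Number of ground instances = 2^2 = 4.

4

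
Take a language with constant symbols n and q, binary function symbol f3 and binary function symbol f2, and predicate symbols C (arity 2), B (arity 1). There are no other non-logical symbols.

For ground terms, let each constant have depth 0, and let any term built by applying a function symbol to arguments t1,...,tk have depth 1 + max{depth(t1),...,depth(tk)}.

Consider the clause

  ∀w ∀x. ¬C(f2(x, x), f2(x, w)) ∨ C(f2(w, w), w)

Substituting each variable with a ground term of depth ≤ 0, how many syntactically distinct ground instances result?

4

Ground terms of depth ≤ 0:
  Let N_k count ground terms of depth at most k. Each non-constant term of depth ≤ k is some function symbol applied to depth-≤(k−1) arguments, giving N_k = 2 + N_{k-1}^2 + N_{k-1}^2.
  N_0 = 2
  Explicitly: n, q.
So there are 2 ground terms available for substitution.
The body mentions every one of the 2 quantified variables; since ground terms form a free algebra, no two substitutions collapse to the same formula.
Number of ground instances = 2^2 = 4.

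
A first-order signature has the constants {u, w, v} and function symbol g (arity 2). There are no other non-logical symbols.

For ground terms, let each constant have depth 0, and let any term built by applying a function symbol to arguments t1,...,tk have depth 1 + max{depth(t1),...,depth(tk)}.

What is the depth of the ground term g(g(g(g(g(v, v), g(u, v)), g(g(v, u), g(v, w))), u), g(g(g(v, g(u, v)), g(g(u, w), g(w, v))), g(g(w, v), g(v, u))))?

5

depth(g(v, v)) = 1 + max(0, 0) = 1
depth(g(u, v)) = 1 + max(0, 0) = 1
depth(g(g(v, v), g(u, v))) = 1 + max(1, 1) = 2
depth(g(v, u)) = 1 + max(0, 0) = 1
depth(g(v, w)) = 1 + max(0, 0) = 1
depth(g(g(v, u), g(v, w))) = 1 + max(1, 1) = 2
depth(g(g(g(v, v), g(u, v)), g(g(v, u), g(v, w)))) = 1 + max(2, 2) = 3
depth(g(g(g(g(v, v), g(u, v)), g(g(v, u), g(v, w))), u)) = 1 + max(3, 0) = 4
depth(g(v, g(u, v))) = 1 + max(0, 1) = 2
depth(g(u, w)) = 1 + max(0, 0) = 1
depth(g(w, v)) = 1 + max(0, 0) = 1
depth(g(g(u, w), g(w, v))) = 1 + max(1, 1) = 2
depth(g(g(v, g(u, v)), g(g(u, w), g(w, v)))) = 1 + max(2, 2) = 3
depth(g(g(w, v), g(v, u))) = 1 + max(1, 1) = 2
depth(g(g(g(v, g(u, v)), g(g(u, w), g(w, v))), g(g(w, v), g(v, u)))) = 1 + max(3, 2) = 4
depth(g(g(g(g(g(v, v), g(u, v)), g(g(v, u), g(v, w))), u), g(g(g(v, g(u, v)), g(g(u, w), g(w, v))), g(g(w, v), g(v, u))))) = 1 + max(4, 4) = 5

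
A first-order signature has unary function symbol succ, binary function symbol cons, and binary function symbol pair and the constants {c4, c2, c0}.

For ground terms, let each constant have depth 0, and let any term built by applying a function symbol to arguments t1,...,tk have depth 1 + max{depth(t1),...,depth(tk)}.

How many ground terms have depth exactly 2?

Write N_k for the number of ground terms of depth ≤ k. A term of depth ≤ k is either a constant or a function symbol applied to arguments of depth ≤ k−1, so N_k = 3 + N_{k-1} + N_{k-1}^2 + N_{k-1}^2.
N_0 = 3
N_1 = 3 + 3 + 3^2 + 3^2 = 24
N_2 = 3 + 24 + 24^2 + 24^2 = 1179
Terms of depth exactly 2: N_2 − N_1 = 1179 − 24 = 1155.

1155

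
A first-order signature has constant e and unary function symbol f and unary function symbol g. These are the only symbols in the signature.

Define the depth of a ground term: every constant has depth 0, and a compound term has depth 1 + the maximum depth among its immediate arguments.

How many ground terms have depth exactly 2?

Let N_k count ground terms of depth at most k. Each non-constant term of depth ≤ k is some function symbol applied to depth-≤(k−1) arguments, giving N_k = 1 + N_{k-1} + N_{k-1}.
N_0 = 1
N_1 = 1 + 1 + 1 = 3
N_2 = 1 + 3 + 3 = 7
Terms of depth exactly 2: N_2 − N_1 = 7 − 3 = 4.

4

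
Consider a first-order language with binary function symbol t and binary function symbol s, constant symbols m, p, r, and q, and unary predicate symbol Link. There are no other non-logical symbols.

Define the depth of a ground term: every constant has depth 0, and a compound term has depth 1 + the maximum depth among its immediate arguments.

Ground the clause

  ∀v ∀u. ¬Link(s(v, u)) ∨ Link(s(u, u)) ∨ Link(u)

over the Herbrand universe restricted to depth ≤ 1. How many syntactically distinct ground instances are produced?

Ground terms of depth ≤ 1:
  If N_k denotes the number of depth-≤k ground terms, the 4 constants give N_0 = 4, and each function symbol of arity r contributes N_{k-1}^r new terms at level k: N_k = 4 + N_{k-1}^2 + N_{k-1}^2.
  N_0 = 4
  N_1 = 4 + 4^2 + 4^2 = 36
So there are 36 ground terms available for substitution.
There are 2 variables to instantiate (v, u), each occurring in at least one literal, so different choices give different ground instances.
Number of ground instances = 36^2 = 1296.

1296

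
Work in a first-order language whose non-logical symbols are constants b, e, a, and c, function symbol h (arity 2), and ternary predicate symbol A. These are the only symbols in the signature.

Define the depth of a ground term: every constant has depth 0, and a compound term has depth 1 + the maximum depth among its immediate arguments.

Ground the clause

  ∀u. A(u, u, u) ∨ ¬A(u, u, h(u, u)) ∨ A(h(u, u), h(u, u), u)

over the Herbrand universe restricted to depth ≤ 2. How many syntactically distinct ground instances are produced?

404

Ground terms of depth ≤ 2:
  Write N_k for the number of ground terms of depth ≤ k. A term of depth ≤ k is either a constant or a function symbol applied to arguments of depth ≤ k−1, so N_k = 4 + N_{k-1}^2.
  N_0 = 4
  N_1 = 4 + 4^2 = 20
  N_2 = 4 + 20^2 = 404
So there are 404 ground terms available for substitution.
The clause has 1 distinct variable (u), which appears in the body. In the free term algebra distinct substitutions yield syntactically distinct ground instances.
Number of ground instances = 404.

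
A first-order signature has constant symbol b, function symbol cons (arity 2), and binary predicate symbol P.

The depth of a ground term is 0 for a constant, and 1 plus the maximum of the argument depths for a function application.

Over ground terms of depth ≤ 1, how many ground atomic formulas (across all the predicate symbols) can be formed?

First count ground terms of depth ≤ 1.
Count level by level. With function symbols cons/2, the terms of depth ≤ k are the 1 constant together with each function applied to depth-≤(k−1) tuples, so N_k = 1 + N_{k-1}^2.
N_0 = 1
N_1 = 1 + 1^2 = 2
Explicitly: b, cons(b, b).
So |H| = 2.
A ground atom is a predicate applied to a tuple of terms from H, so the count is the sum over predicates of |H|^arity:
  P: 2^2 = 4
Total ground atoms: 4.

4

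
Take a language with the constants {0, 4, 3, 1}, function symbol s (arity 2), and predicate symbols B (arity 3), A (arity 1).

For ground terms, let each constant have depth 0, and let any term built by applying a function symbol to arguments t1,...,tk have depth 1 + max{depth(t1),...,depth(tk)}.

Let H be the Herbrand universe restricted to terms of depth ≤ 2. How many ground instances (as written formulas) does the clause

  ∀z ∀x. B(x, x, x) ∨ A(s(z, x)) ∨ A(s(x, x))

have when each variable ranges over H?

163216

Ground terms of depth ≤ 2:
  Write N_k for the number of ground terms of depth ≤ k. A term of depth ≤ k is either a constant or a function symbol applied to arguments of depth ≤ k−1, so N_k = 4 + N_{k-1}^2.
  N_0 = 4
  N_1 = 4 + 4^2 = 20
  N_2 = 4 + 20^2 = 404
So there are 404 ground terms available for substitution.
Each of z, x ranges independently over the available ground terms, and distinct assignments produce distinct instances.
Number of ground instances = 404^2 = 163216.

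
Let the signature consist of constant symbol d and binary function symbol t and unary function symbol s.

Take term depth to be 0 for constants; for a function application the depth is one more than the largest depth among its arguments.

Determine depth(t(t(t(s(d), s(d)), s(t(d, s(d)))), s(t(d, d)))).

depth(s(d)) = 1 + depth(d) = 1 + 0 = 1
depth(t(s(d), s(d))) = 1 + max(1, 1) = 2
depth(t(d, s(d))) = 1 + max(0, 1) = 2
depth(s(t(d, s(d)))) = 1 + depth(t(d, s(d))) = 1 + 2 = 3
depth(t(t(s(d), s(d)), s(t(d, s(d))))) = 1 + max(2, 3) = 4
depth(t(d, d)) = 1 + max(0, 0) = 1
depth(s(t(d, d))) = 1 + depth(t(d, d)) = 1 + 1 = 2
depth(t(t(t(s(d), s(d)), s(t(d, s(d)))), s(t(d, d)))) = 1 + max(4, 2) = 5

5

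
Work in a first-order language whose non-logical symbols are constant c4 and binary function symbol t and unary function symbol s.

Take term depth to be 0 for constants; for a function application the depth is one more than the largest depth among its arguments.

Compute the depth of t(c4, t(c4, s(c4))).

depth(s(c4)) = 1 + depth(c4) = 1 + 0 = 1
depth(t(c4, s(c4))) = 1 + max(0, 1) = 2
depth(t(c4, t(c4, s(c4)))) = 1 + max(0, 2) = 3

3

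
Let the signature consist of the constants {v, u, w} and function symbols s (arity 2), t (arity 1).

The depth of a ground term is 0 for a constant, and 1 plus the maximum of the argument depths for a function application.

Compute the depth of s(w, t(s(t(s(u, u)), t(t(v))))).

depth(s(u, u)) = 1 + max(0, 0) = 1
depth(t(s(u, u))) = 1 + depth(s(u, u)) = 1 + 1 = 2
depth(t(v)) = 1 + depth(v) = 1 + 0 = 1
depth(t(t(v))) = 1 + depth(t(v)) = 1 + 1 = 2
depth(s(t(s(u, u)), t(t(v)))) = 1 + max(2, 2) = 3
depth(t(s(t(s(u, u)), t(t(v))))) = 1 + depth(s(t(s(u, u)), t(t(v)))) = 1 + 3 = 4
depth(s(w, t(s(t(s(u, u)), t(t(v)))))) = 1 + max(0, 4) = 5

5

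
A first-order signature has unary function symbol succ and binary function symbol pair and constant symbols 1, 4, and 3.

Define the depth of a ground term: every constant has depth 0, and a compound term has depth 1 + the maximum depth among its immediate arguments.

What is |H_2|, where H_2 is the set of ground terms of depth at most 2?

243

Let N_k = |{terms of depth ≤ k}|. Then N_0 = 3 and N_k = 3 + N_{k-1} + N_{k-1}^2 for k ≥ 1 (one summand per function symbol, arity giving the exponent).
N_0 = 3
N_1 = 3 + 3 + 3^2 = 15
N_2 = 3 + 15 + 15^2 = 243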